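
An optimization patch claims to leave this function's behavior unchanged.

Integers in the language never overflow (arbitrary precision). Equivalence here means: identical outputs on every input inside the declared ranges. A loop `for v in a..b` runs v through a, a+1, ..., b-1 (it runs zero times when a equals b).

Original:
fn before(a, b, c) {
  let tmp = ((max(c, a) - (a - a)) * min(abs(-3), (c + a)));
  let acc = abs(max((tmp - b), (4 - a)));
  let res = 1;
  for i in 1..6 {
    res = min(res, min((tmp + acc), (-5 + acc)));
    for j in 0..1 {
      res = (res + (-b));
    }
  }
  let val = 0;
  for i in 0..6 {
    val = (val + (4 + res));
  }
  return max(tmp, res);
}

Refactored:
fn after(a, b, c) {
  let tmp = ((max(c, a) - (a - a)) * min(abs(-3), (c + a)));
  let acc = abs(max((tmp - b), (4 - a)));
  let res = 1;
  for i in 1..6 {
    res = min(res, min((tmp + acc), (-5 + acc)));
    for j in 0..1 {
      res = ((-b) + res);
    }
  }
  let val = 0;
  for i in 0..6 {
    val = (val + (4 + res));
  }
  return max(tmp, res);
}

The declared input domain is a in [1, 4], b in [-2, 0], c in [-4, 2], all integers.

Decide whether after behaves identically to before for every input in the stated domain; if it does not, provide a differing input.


Comparing the listings, the differences include: same computation, different form.
One worked example (a=2, b=0, c=2) — before: tmp=6, then acc=6, then res=1, then (i=1), then res=1, then (j=0), then res=1, then (i=2), then res=1, then (j=0), then res=1, then (i=3), then res=1, then (j=0), then res=1, then (i=4), then res=1, then (j=0), then res=1, then (i=5), then res=1, then (j=0), then res=1, then val=0, then (i=0), then val=5, then (i=1), then val=10, then (i=2), then val=15, then (i=3), then val=20, then (i=4), then val=25, then (i=5), then val=30, then returns 6; after: tmp=6, then acc=6, then res=1, then (i=1), then res=1, then (j=0), then res=1, then (i=2), then res=1, then (j=0), then res=1, then (i=3), then res=1, then (j=0), then res=1, then (i=4), then res=1, then (j=0), then res=1, then (i=5), then res=1, then (j=0), then res=1, then val=0, then (i=0), then val=5, then (i=1), then val=10, then (i=2), then val=15, then (i=3), then val=20, then (i=4), then val=25, then (i=5), then val=30, then returns 6; agreement on 6.
Sweeping the whole domain (84 inputs) finds no disagreement.
verdict: equivalent


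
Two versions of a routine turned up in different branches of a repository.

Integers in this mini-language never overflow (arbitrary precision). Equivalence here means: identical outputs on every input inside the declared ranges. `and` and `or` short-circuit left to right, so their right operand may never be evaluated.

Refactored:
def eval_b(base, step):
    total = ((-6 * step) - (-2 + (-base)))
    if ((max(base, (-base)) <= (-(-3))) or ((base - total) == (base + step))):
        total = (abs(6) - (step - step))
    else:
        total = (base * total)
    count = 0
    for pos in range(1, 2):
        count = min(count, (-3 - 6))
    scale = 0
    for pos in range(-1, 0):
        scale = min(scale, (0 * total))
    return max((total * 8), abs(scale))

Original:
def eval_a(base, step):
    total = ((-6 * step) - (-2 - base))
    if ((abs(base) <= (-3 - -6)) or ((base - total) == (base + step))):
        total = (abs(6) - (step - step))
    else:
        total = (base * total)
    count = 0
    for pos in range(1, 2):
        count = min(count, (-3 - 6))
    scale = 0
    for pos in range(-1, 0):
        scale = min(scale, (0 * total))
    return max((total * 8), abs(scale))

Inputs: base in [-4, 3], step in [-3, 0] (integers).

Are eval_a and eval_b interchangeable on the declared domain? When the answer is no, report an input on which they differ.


Although min/max/abs usage differs, and constant usage differs, and arithmetic usage differs, 32/32 inputs agree.
verdict: equivalent


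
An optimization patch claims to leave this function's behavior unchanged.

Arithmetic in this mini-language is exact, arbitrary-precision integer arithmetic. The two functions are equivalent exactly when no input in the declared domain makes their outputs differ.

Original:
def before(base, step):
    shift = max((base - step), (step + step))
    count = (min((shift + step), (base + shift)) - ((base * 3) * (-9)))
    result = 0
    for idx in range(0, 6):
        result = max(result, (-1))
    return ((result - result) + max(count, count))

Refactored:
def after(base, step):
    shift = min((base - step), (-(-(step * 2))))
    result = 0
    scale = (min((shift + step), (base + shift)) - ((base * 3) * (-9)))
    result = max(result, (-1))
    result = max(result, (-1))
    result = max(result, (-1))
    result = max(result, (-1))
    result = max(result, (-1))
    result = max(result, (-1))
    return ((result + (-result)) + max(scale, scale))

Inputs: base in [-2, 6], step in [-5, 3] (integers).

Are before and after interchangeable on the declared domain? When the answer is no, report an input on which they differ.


These are not equivalent — on base=-2, step=-5 the outputs split (-56 vs -69).
before: shift := 3 | count := -56 | result := 0 | iter idx=0: | result := 0 | iter idx=1: | result := 0 | iter idx=2: | result := 0 | iter idx=3: | result := 0 | iter idx=4: | result := 0 | iter idx=5: | result := 0 | result -56
after: shift := -10 | result := 0 | scale := -69 | result := 0 | result := 0 | result := 0 | result := 0 | result := 0 | result := 0 | result -69
verdict: not equivalent; witness: base=-2, step=-5


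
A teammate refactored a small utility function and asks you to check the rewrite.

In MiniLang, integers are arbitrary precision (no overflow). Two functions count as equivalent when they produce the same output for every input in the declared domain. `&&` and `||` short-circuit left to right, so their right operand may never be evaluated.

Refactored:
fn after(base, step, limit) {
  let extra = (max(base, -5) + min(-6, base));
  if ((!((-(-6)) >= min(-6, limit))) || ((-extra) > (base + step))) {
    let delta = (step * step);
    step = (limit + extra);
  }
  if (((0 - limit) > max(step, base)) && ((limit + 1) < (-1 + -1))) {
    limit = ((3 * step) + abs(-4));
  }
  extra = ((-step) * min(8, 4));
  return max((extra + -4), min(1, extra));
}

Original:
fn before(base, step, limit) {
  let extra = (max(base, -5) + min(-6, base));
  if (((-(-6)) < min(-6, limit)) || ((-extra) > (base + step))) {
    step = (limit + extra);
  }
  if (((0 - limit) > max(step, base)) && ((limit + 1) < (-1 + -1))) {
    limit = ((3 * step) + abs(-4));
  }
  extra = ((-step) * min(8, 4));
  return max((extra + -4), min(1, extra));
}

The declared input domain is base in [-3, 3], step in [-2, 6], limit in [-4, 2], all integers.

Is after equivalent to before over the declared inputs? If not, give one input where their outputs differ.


Side by side, the visible changes include: statement counts differ, plus arithmetic usage differs, plus local variable names differ, plus boolean connective usage differs, plus comparison usage differs.
Tracing base=-2, step=6, limit=1: before: extra := -8 | (((-(-6)) < min(-6, limit)) || ((-extra) > (base + step))): true | step := -7 | (((0 - limit) > max(step, base)) && ((limit + 1) < (-1 + -1))): false | extra := 28 | result 24 | after: extra := -8 | ((!((-(-6)) >= min(-6, limit))) || ((-extra) > (base + step))): true | delta := 36 | step := -7 | (((0 - limit) > max(step, base)) && ((limit + 1) < (-1 + -1))): false | extra := 28 | result 24 — matching result 24.
Across all 441 domain points the two functions coincide.
verdict: equivalent


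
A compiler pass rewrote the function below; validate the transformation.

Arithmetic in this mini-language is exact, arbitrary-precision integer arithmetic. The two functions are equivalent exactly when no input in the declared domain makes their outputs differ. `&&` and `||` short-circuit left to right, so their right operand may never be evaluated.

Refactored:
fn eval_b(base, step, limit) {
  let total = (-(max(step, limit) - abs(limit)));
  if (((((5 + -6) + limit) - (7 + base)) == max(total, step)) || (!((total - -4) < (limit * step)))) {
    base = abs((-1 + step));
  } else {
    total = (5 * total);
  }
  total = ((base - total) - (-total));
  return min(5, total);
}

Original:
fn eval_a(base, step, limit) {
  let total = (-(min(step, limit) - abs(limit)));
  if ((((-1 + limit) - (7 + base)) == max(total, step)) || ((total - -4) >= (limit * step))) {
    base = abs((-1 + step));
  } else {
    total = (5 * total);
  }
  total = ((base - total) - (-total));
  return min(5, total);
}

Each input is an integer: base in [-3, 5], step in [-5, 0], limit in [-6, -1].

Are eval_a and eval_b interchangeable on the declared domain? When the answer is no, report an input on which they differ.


Input base=-3, step=-5, limit=-2: 5 from eval_a versus -3 from eval_b.
verdict: not equivalent; witness: base=-3, step=-5, limit=-2


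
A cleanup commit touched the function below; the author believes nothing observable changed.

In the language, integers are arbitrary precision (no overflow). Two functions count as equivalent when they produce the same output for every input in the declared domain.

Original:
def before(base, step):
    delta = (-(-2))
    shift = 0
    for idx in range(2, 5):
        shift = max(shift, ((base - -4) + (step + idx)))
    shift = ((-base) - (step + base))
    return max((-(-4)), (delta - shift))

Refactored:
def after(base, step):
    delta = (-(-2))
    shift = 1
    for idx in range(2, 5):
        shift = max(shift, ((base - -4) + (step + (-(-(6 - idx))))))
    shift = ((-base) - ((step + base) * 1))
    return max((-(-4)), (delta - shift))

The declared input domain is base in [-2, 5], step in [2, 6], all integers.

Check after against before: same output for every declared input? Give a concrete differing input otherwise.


Equivalent. The edit looks behavioral (`0` became `1`), but over these ranges it never changes the outcome.
Checked all 40 inputs in the declared domain: the outputs agree on every one.
Tracing base=3, step=3: before: delta = 2; shift = 0; [idx=2]; shift = 12; [idx=3]; shift = 13; [idx=4]; shift = 14; shift = -9; return 11 | after: delta = 2; shift = 1; [idx=2]; shift = 14; [idx=3]; shift = 14; [idx=4]; shift = 14; shift = -9; return 11 — matching result 11.
verdict: equivalent


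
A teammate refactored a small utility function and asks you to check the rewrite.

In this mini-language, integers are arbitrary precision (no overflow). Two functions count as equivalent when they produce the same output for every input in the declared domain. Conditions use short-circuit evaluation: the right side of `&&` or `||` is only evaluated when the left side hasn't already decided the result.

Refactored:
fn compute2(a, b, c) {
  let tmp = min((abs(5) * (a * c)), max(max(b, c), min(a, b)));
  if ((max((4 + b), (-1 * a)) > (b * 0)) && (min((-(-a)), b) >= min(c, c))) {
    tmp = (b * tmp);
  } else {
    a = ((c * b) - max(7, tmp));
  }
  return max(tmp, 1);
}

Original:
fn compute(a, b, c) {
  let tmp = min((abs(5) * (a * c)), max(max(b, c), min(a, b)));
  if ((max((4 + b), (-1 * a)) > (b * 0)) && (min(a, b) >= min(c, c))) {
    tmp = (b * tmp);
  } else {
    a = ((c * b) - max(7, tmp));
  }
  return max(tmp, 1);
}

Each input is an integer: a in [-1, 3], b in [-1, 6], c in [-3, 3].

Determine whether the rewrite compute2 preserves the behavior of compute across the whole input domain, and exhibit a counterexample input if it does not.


This is a faithful refactor — same computation, different form, but the computed results match everywhere.
Spot check at a=0, b=6, c=1 — compute: tmp=0, then ((max((4 + b), (-1 * a)) > (b * 0)) && (min(a, b) >= min(c, c))) is false, then a=-1, then returns 1. compute2: tmp=0, then ((max((4 + b), (-1 * a)) > (b * 0)) && (min((-(-a)), b) >= min(c, c))) is false, then a=-1, then returns 1. Both give 1.
Sweeping the whole domain (280 inputs) finds no disagreement.
verdict: equivalent


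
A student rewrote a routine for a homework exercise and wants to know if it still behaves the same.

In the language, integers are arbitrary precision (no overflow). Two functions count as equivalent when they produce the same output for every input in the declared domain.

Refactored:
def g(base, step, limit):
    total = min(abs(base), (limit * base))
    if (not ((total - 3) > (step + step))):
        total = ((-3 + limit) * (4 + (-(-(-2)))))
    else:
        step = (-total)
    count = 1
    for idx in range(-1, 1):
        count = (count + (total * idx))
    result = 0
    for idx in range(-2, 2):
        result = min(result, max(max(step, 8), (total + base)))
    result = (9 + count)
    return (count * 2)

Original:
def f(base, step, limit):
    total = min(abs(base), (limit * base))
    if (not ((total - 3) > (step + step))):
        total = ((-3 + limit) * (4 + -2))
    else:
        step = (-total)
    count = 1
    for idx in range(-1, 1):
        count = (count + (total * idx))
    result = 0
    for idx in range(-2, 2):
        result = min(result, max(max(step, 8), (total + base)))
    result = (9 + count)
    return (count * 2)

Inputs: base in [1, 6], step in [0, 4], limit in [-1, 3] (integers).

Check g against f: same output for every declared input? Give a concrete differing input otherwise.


The two are interchangeable: same computation, different form, and every declared input agrees.
Spot check at base=4, step=2, limit=-1 — f: total becomes -4; next (not ((total - 3) > (step + step))) evaluates to true; next total becomes -8; next count becomes 1; next at idx=-1:; next count becomes 9; next at idx=0:; next count becomes 9; next result becomes 0; next at idx=-2:; next result becomes 0; next at idx=-1:; next result becomes 0; next at idx=0:; next result becomes 0; next at idx=1:; next result becomes 0; next result becomes 18; next final value 18. g: total becomes -4; next (not ((total - 3) > (step + step))) evaluates to true; next total becomes -8; next count becomes 1; next at idx=-1:; next count becomes 9; next at idx=0:; next count becomes 9; next result becomes 0; next at idx=-2:; next result becomes 0; next at idx=-1:; next result becomes 0; next at idx=0:; next result becomes 0; next at idx=1:; next result becomes 0; next result becomes 18; next final value 18. Both give 18.
An exhaustive pass over the 150 declared inputs shows identical outputs.
verdict: equivalent


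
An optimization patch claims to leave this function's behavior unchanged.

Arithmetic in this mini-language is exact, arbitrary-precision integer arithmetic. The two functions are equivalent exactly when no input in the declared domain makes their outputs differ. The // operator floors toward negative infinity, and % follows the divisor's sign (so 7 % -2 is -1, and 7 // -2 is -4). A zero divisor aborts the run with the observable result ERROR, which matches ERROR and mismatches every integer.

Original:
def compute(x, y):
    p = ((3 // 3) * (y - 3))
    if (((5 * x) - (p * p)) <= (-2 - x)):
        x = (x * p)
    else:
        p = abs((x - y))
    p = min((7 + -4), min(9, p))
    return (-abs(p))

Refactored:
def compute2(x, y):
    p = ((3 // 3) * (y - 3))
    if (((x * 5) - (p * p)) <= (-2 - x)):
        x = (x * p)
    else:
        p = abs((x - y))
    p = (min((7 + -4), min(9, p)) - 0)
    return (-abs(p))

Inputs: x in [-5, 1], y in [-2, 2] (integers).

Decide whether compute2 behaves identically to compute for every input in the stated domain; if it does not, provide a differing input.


The two are interchangeable: arithmetic usage differs, constant usage differs, and every declared input agrees.
Tracing x=-4, y=0: compute: p becomes -3; next (((5 * x) - (p * p)) <= (-2 - x)) evaluates to true; next x becomes 12; next p becomes -3; next final value -3 | compute2: p becomes -3; next (((x * 5) - (p * p)) <= (-2 - x)) evaluates to true; next x becomes 12; next p becomes -3; next final value -3 — matching result -3.
Sweeping the whole domain (35 inputs) finds no disagreement.
verdict: equivalent


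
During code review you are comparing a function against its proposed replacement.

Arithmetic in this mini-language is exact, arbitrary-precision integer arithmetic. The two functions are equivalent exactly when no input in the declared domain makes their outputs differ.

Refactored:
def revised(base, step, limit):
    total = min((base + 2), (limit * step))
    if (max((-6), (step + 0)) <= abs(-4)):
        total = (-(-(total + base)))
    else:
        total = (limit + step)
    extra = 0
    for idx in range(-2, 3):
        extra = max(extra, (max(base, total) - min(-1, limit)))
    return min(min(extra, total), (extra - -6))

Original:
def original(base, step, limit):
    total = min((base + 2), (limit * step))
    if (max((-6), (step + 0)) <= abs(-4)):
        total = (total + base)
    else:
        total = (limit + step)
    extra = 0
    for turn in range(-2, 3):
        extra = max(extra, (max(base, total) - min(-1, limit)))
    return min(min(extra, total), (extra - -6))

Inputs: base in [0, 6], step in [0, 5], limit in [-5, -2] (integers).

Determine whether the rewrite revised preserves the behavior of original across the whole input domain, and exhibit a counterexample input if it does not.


The two are interchangeable: local variable names differ, and every declared input agrees.
As a probe, take base=6, step=1, limit=-3: original runs total := -3 | (max((-6), (step + 0)) <= abs(-4)): true | total := 3 | extra := 0 | iter turn=-2: | extra := 9 | iter turn=-1: | extra := 9 | iter turn=0: | extra := 9 | iter turn=1: | extra := 9 | iter turn=2: | extra := 9 | result 3; revised runs total := -3 | (max((-6), (step + 0)) <= abs(-4)): true | total := 3 | extra := 0 | iter idx=-2: | extra := 9 | iter idx=-1: | extra := 9 | iter idx=0: | extra := 9 | iter idx=1: | extra := 9 | iter idx=2: | extra := 9 | result 3; both end at 3.
An exhaustive pass over the 168 declared inputs shows identical outputs.
verdict: equivalent


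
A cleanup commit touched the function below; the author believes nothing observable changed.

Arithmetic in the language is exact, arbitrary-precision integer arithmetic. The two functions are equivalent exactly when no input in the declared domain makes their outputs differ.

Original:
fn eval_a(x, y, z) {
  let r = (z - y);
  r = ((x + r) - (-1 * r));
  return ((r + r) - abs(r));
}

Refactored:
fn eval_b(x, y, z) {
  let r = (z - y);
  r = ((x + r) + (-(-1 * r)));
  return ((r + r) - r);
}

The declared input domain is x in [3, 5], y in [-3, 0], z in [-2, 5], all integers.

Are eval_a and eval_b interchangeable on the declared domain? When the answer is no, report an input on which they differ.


Not equivalent: x=3, y=0, z=-2 separates them (-3 vs -1).
eval_a: r = -2; r = -1; return -3
eval_b: r = -2; r = -1; return -1
verdict: not equivalent; witness: x=3, y=0, z=-2


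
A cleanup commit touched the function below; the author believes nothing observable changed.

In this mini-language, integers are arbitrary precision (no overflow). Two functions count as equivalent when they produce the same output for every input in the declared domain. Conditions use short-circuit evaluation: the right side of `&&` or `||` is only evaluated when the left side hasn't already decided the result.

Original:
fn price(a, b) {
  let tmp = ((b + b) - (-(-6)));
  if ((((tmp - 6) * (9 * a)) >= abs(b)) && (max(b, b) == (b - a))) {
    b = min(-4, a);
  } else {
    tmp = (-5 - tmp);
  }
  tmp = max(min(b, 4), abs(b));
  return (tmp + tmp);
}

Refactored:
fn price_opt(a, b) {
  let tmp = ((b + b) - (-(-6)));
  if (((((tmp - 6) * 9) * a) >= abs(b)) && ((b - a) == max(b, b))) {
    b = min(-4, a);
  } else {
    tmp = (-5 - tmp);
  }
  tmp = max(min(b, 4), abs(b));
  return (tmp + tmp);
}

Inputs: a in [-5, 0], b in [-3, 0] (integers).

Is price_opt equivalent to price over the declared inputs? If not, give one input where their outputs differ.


This is a faithful refactor — same computation, different form, but the computed results match everywhere.
Spot check at a=-2, b=-2 — price: tmp becomes -10; next ((((tmp - 6) * (9 * a)) >= abs(b)) && (max(b, b) == (b - a))) evaluates to false; next tmp becomes 5; next tmp becomes 2; next final value 4. price_opt: tmp becomes -10; next (((((tmp - 6) * 9) * a) >= abs(b)) && ((b - a) == max(b, b))) evaluates to false; next tmp becomes 5; next tmp becomes 2; next final value 4. Both give 4.
An exhaustive pass over the 24 declared inputs shows identical outputs.
verdict: equivalent


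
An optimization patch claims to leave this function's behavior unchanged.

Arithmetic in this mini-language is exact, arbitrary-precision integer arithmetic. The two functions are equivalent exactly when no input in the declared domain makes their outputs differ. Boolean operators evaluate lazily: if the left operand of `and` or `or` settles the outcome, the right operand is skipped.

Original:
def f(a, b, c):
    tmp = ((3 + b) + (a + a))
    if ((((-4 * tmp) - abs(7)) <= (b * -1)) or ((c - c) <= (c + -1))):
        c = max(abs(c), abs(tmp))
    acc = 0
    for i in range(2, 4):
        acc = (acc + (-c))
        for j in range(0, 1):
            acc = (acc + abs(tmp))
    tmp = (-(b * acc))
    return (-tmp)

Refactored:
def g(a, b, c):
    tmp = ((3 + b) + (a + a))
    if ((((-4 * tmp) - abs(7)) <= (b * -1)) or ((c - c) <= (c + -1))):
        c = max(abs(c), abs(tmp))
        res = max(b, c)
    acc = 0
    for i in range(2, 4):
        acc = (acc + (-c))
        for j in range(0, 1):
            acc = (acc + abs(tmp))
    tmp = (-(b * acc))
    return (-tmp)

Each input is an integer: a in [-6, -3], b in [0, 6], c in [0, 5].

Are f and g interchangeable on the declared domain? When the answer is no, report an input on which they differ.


This is a faithful refactor — statement counts differ, plus min/max/abs usage differs, plus local variable names differ, but the computed results match everywhere.
Spot check at a=-5, b=0, c=3 — f: tmp := -7 | ((((-4 * tmp) - abs(7)) <= (b * -1)) or ((c - c) <= (c + -1))): true | c := 7 | acc := 0 | iter i=2: | acc := -7 | iter j=0: | acc := 0 | iter i=3: | acc := -7 | iter j=0: | acc := 0 | tmp := 0 | result 0. g: tmp := -7 | ((((-4 * tmp) - abs(7)) <= (b * -1)) or ((c - c) <= (c + -1))): true | c := 7 | res := 7 | acc := 0 | iter i=2: | acc := -7 | iter j=0: | acc := 0 | iter i=3: | acc := -7 | iter j=0: | acc := 0 | tmp := 0 | result 0. Both give 0.
Across all 168 domain points the two functions coincide.
verdict: equivalent


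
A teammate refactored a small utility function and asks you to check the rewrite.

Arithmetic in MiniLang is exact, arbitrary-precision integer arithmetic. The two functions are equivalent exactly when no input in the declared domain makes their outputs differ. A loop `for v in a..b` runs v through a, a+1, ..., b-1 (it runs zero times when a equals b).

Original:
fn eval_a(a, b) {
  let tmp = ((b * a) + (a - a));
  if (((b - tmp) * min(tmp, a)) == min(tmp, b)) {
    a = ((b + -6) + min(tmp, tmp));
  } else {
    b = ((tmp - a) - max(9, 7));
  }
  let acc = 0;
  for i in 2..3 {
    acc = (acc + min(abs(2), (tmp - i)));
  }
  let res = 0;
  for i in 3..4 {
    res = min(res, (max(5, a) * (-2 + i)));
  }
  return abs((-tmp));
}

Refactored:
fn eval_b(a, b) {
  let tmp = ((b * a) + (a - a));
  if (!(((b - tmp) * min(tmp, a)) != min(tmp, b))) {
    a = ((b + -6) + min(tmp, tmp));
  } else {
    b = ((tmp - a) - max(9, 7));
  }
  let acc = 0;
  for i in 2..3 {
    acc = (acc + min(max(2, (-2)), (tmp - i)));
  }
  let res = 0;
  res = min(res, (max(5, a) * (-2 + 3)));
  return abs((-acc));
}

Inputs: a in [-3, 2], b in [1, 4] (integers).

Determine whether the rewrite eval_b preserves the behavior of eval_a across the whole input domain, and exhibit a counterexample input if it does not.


At a=-3, b=1: eval_a gives 3, eval_b gives 5.
verdict: not equivalent; witness: a=-3, b=1


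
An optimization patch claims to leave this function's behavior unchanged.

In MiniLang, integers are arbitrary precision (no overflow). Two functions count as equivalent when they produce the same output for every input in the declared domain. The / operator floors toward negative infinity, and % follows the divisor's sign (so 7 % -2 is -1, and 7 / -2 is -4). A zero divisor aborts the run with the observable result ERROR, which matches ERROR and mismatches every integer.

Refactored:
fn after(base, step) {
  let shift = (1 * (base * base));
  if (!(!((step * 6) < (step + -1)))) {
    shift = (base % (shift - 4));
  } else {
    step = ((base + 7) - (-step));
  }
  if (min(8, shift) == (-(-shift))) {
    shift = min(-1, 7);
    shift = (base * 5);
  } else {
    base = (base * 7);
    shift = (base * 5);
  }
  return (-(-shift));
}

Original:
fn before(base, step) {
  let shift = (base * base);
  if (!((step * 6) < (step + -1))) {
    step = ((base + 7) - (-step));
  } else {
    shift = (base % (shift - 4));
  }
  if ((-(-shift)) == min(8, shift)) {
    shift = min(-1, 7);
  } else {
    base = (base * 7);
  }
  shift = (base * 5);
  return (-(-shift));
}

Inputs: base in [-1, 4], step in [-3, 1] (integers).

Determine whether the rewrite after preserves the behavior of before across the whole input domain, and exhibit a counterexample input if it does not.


Although statement counts differ, plus constant usage differs, plus arithmetic usage differs, plus boolean connective usage differs, 30/30 inputs agree.
verdict: equivalent


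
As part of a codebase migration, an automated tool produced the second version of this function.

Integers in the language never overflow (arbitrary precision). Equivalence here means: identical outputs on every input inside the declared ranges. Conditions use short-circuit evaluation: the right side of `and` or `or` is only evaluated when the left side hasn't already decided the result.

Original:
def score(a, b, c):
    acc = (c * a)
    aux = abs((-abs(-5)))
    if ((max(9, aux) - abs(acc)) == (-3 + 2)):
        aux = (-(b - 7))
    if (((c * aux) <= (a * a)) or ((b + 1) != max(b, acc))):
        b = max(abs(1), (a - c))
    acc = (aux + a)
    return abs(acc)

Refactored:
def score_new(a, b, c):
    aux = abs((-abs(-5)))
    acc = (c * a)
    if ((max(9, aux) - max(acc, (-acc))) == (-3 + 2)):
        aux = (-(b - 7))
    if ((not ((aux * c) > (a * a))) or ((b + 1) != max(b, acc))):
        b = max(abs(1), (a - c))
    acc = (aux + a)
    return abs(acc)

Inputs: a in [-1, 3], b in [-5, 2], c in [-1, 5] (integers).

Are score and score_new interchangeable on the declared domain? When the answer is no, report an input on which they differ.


This is a faithful refactor — boolean connective usage differs, and comparison usage differs, and min/max/abs usage differs, but the computed results match everywhere.
Spot check at a=-1, b=-5, c=-1 — score: acc := 1 | aux := 5 | ((max(9, aux) - abs(acc)) == (-3 + 2)): false | (((c * aux) <= (a * a)) or ((b + 1) != max(b, acc))): true | b := 1 | acc := 4 | result 4. score_new: aux := 5 | acc := 1 | ((max(9, aux) - max(acc, (-acc))) == (-3 + 2)): false | ((not ((aux * c) > (a * a))) or ((b + 1) != max(b, acc))): true | b := 1 | acc := 4 | result 4. Both give 4.
Sweeping the whole domain (280 inputs) finds no disagreement.
verdict: equivalent


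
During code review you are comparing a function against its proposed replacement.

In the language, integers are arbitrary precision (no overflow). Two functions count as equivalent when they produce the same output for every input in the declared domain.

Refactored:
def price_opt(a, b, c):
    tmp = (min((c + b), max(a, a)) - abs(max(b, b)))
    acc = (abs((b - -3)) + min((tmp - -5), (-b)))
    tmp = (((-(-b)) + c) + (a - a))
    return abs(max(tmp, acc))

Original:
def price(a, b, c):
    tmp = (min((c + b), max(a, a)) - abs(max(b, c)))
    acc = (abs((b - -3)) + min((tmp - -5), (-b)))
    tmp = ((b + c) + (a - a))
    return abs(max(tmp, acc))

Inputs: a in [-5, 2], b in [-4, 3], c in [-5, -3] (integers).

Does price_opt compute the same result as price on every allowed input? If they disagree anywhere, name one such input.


There is a counterexample at a=-5, b=-4, c=-3: 4 on one side, 5 on the other.
price: tmp = -10; acc = -4; tmp = -7; return 4
price_opt: tmp = -11; acc = -5; tmp = -7; return 5
verdict: not equivalent; witness: a=-5, b=-4, c=-3


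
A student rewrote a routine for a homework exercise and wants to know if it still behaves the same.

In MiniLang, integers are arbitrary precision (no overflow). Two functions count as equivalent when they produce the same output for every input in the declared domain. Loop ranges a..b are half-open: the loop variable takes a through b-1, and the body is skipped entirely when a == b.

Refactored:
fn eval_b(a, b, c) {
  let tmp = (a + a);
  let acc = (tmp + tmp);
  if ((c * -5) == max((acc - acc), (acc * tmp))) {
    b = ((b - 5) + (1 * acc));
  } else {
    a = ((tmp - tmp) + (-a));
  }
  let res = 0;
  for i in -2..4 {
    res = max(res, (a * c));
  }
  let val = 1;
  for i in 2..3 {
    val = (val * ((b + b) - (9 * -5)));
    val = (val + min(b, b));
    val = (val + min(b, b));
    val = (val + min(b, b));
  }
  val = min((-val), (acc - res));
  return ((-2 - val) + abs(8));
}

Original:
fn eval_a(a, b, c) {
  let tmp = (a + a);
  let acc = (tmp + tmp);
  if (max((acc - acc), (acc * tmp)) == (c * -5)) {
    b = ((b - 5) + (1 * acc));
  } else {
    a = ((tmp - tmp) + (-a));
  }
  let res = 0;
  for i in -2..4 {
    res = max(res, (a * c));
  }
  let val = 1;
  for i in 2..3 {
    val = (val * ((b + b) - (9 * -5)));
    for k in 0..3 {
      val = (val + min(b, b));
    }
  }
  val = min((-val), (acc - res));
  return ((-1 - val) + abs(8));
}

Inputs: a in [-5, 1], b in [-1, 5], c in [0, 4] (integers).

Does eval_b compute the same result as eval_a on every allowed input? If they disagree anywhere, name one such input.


These are not equivalent — on a=-5, b=-1, c=0 the outputs split (47 vs 46).
eval_a: tmp := -10 | acc := -20 | (max((acc - acc), (acc * tmp)) == (c * -5)): false | a := 5 | res := 0 | iter i=-2: | res := 0 | iter i=-1: | res := 0 | iter i=0: | res := 0 | iter i=1: | res := 0 | iter i=2: | res := 0 | iter i=3: | res := 0 | val := 1 | iter i=2: | val := 43 | iter k=0: | val := 42 | iter k=1: | val := 41 | iter k=2: | val := 40 | val := -40 | result 47
eval_b: tmp := -10 | acc := -20 | ((c * -5) == max((acc - acc), (acc * tmp))): false | a := 5 | res := 0 | iter i=-2: | res := 0 | iter i=-1: | res := 0 | iter i=0: | res := 0 | iter i=1: | res := 0 | iter i=2: | res := 0 | iter i=3: | res := 0 | val := 1 | iter i=2: | val := 43 | val := 42 | val := 41 | val := 40 | val := -40 | result 46
verdict: not equivalent; witness: a=-5, b=-1, c=0


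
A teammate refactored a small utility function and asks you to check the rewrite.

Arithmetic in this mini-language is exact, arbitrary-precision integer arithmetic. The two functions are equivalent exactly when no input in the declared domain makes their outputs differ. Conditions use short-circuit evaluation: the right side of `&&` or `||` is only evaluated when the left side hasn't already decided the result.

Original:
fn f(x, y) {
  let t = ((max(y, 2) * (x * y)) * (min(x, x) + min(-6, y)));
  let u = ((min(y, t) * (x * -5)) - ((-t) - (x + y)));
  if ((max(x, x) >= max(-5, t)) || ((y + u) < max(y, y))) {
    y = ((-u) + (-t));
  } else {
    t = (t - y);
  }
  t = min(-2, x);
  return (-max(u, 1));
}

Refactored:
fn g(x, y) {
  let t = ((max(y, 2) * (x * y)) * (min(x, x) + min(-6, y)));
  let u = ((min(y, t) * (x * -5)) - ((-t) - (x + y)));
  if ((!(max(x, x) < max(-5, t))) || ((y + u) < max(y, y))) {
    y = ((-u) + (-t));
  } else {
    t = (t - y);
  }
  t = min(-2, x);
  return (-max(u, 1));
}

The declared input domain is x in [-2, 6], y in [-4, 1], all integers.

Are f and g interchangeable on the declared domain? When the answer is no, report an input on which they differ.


The two versions differ — the changes include boolean connective usage differs, comparison usage differs.
As a probe, take x=4, y=-2: f runs t becomes 32; next u becomes 74; next ((max(x, x) >= max(-5, t)) || ((y + u) < max(y, y))) evaluates to false; next t becomes 34; next t becomes -2; next final value -74; g runs t becomes 32; next u becomes 74; next ((!(max(x, x) < max(-5, t))) || ((y + u) < max(y, y))) evaluates to false; next t becomes 34; next t becomes -2; next final value -74; both end at -74.
An exhaustive pass over the 54 declared inputs shows identical outputs.
verdict: equivalent


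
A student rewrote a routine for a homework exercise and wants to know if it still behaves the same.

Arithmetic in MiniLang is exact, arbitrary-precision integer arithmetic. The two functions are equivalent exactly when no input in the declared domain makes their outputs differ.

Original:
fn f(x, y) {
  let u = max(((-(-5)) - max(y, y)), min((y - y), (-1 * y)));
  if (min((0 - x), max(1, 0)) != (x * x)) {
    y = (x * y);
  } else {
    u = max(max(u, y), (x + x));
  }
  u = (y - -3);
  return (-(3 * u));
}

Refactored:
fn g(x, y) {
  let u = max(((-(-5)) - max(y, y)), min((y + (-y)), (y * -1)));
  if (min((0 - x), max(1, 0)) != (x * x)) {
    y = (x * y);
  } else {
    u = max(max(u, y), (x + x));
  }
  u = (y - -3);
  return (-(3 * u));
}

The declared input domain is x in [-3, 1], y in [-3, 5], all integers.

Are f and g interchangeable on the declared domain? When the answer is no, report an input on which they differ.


The two are interchangeable: arithmetic usage differs, and every declared input agrees.
Tracing x=-3, y=-3: f: u=8, then (min((0 - x), max(1, 0)) != (x * x)) is true, then y=9, then u=12, then returns -36 | g: u=8, then (min((0 - x), max(1, 0)) != (x * x)) is true, then y=9, then u=12, then returns -36 — matching result -36.
An exhaustive pass over the 45 declared inputs shows identical outputs.
verdict: equivalent


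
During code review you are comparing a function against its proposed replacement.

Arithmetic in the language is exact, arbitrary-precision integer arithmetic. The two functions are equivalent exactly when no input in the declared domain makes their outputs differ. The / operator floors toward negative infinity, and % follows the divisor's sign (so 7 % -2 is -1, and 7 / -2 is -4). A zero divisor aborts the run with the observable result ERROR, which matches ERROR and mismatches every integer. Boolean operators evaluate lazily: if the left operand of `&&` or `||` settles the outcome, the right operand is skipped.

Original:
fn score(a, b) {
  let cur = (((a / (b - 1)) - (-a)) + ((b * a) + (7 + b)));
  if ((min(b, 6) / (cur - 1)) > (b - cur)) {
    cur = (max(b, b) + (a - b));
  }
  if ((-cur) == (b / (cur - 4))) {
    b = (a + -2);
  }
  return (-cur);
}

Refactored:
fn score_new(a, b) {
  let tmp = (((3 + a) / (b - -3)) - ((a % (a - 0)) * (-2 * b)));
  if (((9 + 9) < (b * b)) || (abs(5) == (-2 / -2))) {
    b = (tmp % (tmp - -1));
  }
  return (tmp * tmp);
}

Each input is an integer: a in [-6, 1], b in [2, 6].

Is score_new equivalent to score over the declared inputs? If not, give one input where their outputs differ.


On input a=-6, b=2, score returns 15 while score_new returns 1.
verdict: not equivalent; witness: a=-6, b=2


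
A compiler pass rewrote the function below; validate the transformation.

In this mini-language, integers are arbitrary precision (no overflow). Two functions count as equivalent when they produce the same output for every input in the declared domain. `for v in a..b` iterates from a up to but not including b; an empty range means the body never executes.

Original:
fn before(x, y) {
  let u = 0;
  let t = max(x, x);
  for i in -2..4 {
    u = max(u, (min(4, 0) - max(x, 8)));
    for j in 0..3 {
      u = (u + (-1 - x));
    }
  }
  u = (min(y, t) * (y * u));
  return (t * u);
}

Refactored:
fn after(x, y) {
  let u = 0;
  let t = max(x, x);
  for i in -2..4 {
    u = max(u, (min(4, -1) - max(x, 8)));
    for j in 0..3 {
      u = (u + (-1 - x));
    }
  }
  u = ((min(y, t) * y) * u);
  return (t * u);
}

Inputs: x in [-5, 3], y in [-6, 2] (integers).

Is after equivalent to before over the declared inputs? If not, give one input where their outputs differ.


Input x=1, y=-6: -504 from before versus -540 from after.
verdict: not equivalent; witness: x=1, y=-6


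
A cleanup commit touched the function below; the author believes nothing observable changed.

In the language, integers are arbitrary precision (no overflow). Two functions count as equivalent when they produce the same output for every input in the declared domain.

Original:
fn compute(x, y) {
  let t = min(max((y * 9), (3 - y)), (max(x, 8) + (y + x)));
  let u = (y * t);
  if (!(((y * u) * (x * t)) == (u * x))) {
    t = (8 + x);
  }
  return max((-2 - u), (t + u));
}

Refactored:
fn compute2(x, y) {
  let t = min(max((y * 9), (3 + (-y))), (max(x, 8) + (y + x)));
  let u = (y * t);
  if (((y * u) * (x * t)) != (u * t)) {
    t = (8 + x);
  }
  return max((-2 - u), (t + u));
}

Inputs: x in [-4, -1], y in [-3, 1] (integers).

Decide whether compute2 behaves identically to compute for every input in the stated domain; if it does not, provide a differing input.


At x=-1, y=-1: compute gives 3, compute2 gives 2.
verdict: not equivalent; witness: x=-1, y=-1


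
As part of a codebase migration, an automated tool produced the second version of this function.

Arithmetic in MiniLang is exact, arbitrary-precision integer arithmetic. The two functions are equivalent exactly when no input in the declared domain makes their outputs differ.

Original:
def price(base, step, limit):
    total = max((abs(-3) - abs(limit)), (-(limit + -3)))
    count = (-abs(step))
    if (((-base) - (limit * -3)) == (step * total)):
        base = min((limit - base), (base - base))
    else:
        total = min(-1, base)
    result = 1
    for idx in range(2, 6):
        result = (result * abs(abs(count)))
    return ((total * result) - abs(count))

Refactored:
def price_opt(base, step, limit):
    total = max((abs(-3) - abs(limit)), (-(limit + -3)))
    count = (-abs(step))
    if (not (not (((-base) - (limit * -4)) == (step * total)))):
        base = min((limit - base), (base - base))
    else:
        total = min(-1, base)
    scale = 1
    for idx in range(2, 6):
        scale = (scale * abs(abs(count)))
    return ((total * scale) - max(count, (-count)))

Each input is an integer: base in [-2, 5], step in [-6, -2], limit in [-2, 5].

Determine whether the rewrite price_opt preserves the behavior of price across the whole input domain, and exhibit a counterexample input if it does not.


Not equivalent: base=2, step=-2, limit=-2 separates them (-18 vs 78).
price: total := 5 | count := -2 | (((-base) - (limit * -3)) == (step * total)): false | total := -1 | result := 1 | iter idx=2: | result := 2 | iter idx=3: | result := 4 | iter idx=4: | result := 8 | iter idx=5: | result := 16 | result -18
price_opt: total := 5 | count := -2 | (not (not (((-base) - (limit * -4)) == (step * total)))): true | base := -4 | scale := 1 | iter idx=2: | scale := 2 | iter idx=3: | scale := 4 | iter idx=4: | scale := 8 | iter idx=5: | scale := 16 | result 78
verdict: not equivalent; witness: base=2, step=-2, limit=-2


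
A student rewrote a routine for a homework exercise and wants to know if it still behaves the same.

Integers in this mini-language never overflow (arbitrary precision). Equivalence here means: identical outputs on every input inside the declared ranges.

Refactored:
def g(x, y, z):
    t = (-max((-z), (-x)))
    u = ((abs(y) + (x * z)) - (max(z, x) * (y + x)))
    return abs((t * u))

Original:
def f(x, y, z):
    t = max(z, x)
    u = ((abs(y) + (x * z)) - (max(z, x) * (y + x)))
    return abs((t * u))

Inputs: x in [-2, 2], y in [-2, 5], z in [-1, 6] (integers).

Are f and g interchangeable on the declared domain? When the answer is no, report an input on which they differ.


On input x=-2, y=-2, z=0, f returns 0 while g returns 4.
verdict: not equivalent; witness: x=-2, y=-2, z=0


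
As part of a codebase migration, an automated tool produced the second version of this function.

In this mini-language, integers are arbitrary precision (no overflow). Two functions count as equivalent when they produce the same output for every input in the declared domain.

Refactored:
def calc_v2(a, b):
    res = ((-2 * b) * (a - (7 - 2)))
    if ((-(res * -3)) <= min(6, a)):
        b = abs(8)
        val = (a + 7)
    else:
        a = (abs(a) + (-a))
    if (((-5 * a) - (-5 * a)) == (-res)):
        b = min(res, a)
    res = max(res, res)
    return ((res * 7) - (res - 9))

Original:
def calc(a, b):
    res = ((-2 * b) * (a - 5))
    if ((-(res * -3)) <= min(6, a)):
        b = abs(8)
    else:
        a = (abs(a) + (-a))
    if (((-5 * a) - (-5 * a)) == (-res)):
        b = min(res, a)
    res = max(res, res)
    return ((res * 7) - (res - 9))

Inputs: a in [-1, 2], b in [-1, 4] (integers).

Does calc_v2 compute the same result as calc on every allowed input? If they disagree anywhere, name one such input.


Although constant usage differs; and statement counts differ; and arithmetic usage differs; and local variable names differ, 24/24 inputs agree.
verdict: equivalent
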